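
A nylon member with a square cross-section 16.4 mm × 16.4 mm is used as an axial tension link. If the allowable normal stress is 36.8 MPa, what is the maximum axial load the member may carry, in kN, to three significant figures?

9.90 kN

A = 269 mm².
P_max = σ_allow · A = 36.8 · 269 = 9898 N = 9.898 kN.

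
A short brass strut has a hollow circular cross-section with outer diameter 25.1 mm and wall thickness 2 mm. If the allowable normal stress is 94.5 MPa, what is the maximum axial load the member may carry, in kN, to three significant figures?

13.7 kN

A = 145.1 mm².
P_max = σ_allow · A = 94.5 · 145.1 = 13720 N = 13.72 kN.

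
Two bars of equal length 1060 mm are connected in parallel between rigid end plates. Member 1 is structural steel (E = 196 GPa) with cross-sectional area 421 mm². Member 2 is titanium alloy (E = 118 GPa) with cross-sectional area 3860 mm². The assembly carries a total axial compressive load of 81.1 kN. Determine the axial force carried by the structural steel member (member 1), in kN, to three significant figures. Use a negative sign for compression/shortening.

-12.4 kN

Equal strain + equilibrium ⇒ each member carries load in proportion to AE: A₁E₁ = 82520000 N, A₂E₂ = 455500000 N, ΣAE = 538000000 N.
F₁ = P·A₁E₁/ΣAE = -81100·82520000/538000000 = -12440 N.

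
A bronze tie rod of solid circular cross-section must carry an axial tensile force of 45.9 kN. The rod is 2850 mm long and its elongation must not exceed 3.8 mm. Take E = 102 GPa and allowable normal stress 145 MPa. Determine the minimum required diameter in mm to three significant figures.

Required area A ≥ P/σ_allow = 45900/145 = 316.6 mm².
For a solid circular section, d ≥ √(4A/π) = 20.08 mm.
Elongation limit: A ≥ PL/(Eδ_allow) = 45900·2850/(102000·3.8) = 337.5 mm² ⇒ d ≥ 20.73 mm.
The elongation limit governs.

20.7 mm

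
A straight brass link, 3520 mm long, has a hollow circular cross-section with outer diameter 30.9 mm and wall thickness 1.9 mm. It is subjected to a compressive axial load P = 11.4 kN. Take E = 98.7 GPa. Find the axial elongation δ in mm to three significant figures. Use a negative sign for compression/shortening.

A = 173.1 mm².
δ_mech = NL/(AE) = -11400·3520/(173.1·98700) = -2.349 mm.

-2.35 mm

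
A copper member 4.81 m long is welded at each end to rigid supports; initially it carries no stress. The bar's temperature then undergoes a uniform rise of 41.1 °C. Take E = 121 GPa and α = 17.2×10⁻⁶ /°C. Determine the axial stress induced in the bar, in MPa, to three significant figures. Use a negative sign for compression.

Free thermal expansion αLΔT = 17.2e-6 · 4810 · 41.1 = 3.4 mm.
The walls impose strain ε = −(3.4)/4810 = -7.0692e-04; σ = Eε = 121000 · -7.0692e-04 = -85.54 MPa.

-85.5 MPa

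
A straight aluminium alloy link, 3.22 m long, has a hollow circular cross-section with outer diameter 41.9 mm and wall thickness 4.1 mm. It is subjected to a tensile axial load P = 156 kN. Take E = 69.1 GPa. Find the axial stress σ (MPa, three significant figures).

A = 486.9 mm².
σ = N/A = 156000/486.9 = 320.4 MPa.

320 MPa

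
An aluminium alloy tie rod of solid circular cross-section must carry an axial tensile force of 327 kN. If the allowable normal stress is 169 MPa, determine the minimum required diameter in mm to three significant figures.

Required area A ≥ P/σ_allow = 327000/169 = 1935 mm².
For a solid circular section, d ≥ √(4A/π) = 49.63 mm.

49.6 mm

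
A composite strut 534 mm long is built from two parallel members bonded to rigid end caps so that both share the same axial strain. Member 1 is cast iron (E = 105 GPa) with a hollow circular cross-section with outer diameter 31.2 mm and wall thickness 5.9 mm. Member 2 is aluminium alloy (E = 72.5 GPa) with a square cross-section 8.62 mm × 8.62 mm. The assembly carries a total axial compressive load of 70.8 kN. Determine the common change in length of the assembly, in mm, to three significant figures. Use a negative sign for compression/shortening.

-0.692 mm

A_1 = 468.9 mm².
A_2 = 74.3 mm².
Equal strain + equilibrium ⇒ each member carries load in proportion to AE: A₁E₁ = 49240000 N, A₂E₂ = 5387000 N, ΣAE = 54630000 N.
δ = PL/ΣAE = -70800·534/54630000 = -0.6921 mm.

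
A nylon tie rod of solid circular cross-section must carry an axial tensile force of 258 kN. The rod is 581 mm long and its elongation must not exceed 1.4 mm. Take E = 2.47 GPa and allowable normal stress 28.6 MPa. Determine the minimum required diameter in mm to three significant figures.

235 mm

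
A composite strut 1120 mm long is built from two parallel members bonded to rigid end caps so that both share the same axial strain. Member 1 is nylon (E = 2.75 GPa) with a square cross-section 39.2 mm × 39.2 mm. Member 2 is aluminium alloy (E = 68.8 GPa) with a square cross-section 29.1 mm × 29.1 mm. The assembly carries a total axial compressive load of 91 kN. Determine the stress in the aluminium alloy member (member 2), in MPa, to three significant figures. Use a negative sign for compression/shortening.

-100 MPa

A_1 = 1537 mm².
A_2 = 846.8 mm².
Equal strain + equilibrium ⇒ each member carries load in proportion to AE: A₁E₁ = 4226000 N, A₂E₂ = 58260000 N, ΣAE = 62490000 N.
σ₂ = P·E₂/ΣAE = -91000·68800/62490000 = -100.2 MPa.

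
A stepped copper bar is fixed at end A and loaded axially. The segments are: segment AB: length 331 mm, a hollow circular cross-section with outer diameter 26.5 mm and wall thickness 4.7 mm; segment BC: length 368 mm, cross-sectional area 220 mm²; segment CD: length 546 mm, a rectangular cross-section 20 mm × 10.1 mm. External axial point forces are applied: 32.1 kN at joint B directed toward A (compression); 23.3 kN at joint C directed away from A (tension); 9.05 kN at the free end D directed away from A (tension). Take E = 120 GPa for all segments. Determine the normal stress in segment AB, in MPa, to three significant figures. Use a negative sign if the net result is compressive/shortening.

0.777 MPa

Internal axial forces (sectioning from the free end, tension +): N_CD = 9.05 kN, N_BC = 32.35 kN, N_AB = 0.25 kN.
A_AB = 321.9 mm².
σ_AB = N_AB/A_AB = 250/321.9 = 0.7767 MPa.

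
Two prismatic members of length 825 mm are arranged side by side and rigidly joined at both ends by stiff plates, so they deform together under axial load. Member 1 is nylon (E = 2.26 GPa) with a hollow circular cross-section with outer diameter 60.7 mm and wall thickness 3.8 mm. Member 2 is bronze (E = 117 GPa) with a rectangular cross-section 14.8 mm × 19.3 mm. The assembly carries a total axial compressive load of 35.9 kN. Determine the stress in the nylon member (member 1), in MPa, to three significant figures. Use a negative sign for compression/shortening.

A_1 = 679.3 mm².
A_2 = 285.6 mm².
Equal strain + equilibrium ⇒ each member carries load in proportion to AE: A₁E₁ = 1535000 N, A₂E₂ = 33420000 N, ΣAE = 34960000 N.
σ₁ = P·E₁/ΣAE = -35900·2260/34960000 = -2.321 MPa.

-2.32 MPa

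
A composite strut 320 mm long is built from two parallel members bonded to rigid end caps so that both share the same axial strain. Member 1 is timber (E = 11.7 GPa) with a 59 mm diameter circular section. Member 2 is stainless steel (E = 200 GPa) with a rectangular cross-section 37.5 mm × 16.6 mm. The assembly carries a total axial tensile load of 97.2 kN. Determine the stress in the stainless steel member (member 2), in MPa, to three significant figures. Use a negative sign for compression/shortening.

124 MPa

A_1 = 2734 mm².
A_2 = 622.5 mm².
Equal strain + equilibrium ⇒ each member carries load in proportion to AE: A₁E₁ = 31990000 N, A₂E₂ = 124500000 N, ΣAE = 156500000 N.
σ₂ = P·E₂/ΣAE = 97200·200000/156500000 = 124.2 MPa.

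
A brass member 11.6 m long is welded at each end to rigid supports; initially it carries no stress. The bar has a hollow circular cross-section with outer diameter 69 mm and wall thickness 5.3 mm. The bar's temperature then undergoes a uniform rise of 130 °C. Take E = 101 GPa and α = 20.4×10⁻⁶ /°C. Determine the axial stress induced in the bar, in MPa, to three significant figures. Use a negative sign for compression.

-268 MPa

Free thermal expansion αLΔT = 20.4e-6 · 11600 · 130 = 30.76 mm.
The walls impose strain ε = −(30.76)/11600 = -2.6520e-03; σ = Eε = 101000 · -2.6520e-03 = -267.9 MPa.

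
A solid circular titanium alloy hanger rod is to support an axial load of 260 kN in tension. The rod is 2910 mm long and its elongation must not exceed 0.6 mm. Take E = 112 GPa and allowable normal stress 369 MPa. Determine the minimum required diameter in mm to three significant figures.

Required area A ≥ P/σ_allow = 260000/369 = 704.6 mm².
For a solid circular section, d ≥ √(4A/π) = 29.95 mm.
Elongation limit: A ≥ PL/(Eδ_allow) = 260000·2910/(112000·0.6) = 11260 mm² ⇒ d ≥ 119.7 mm.
The elongation limit governs.

120 mm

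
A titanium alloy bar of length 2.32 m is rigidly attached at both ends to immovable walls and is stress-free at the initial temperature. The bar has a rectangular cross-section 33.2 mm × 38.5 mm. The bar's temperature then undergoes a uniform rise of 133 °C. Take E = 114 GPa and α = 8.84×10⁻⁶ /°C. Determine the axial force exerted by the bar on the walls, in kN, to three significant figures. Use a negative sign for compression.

Free thermal expansion αLΔT = 8.84e-6 · 2320 · 133 = 2.728 mm.
The walls impose strain ε = −(2.728)/2320 = -1.1757e-03; σ = Eε = 114000 · -1.1757e-03 = -134 MPa.
Wall reaction R = σ·A = -134·1278 = -171300 N = -171.3 kN.

-171 kN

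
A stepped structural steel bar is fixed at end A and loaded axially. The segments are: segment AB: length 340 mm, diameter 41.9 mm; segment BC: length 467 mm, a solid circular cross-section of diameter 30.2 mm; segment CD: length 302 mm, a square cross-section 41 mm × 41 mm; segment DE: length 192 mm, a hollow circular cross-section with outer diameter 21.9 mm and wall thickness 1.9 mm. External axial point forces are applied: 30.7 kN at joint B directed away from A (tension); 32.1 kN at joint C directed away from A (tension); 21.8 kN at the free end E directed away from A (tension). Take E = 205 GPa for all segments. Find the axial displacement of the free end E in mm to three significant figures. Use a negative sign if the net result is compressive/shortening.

Internal axial forces (sectioning from the free end, tension +): N_DE = 21.8 kN, N_CD = 21.8 kN, N_BC = 53.9 kN, N_AB = 84.6 kN.
A_AB = 1379 mm².
A_BC = 716.3 mm².
A_CD = 1681 mm².
A_DE = 119.4 mm².
δ_AB = 84600·340/(1379·205000) = 0.1018 mm
δ_BC = 53900·467/(716.3·205000) = 0.1714 mm
δ_CD = 21800·302/(1681·205000) = 0.0191 mm
δ_DE = 21800·192/(119.4·205000) = 0.171 mm
δ = Σδ_i = 0.4633 mm.

0.463 mm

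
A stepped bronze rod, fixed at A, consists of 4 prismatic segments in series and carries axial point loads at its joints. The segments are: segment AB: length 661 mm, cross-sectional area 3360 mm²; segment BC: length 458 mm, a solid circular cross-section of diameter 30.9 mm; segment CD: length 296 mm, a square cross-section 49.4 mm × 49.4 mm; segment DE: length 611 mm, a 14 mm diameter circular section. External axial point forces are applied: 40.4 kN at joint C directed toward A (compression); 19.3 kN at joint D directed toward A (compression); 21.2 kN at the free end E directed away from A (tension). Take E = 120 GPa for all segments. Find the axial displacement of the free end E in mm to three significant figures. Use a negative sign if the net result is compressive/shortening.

Internal axial forces (sectioning from the free end, tension +): N_DE = 21.2 kN, N_CD = 1.9 kN, N_BC = -38.5 kN, N_AB = -38.5 kN.
A_BC = 749.9 mm².
A_CD = 2440 mm².
A_DE = 153.9 mm².
δ_AB = -38500·661/(3360·120000) = -0.06312 mm
δ_BC = -38500·458/(749.9·120000) = -0.1959 mm
δ_CD = 1900·296/(2440·120000) = 0.00192 mm
δ_DE = 21200·611/(153.9·120000) = 0.7012 mm
δ = Σδ_i = 0.4441 mm.

0.444 mm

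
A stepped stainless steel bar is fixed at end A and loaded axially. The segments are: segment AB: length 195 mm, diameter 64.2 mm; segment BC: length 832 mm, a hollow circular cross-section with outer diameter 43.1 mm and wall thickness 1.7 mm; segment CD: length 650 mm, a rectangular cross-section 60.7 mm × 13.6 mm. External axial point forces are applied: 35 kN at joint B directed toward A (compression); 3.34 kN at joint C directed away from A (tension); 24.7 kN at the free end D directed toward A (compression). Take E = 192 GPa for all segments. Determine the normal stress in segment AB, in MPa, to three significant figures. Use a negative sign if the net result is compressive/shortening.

Internal axial forces (sectioning from the free end, tension +): N_CD = -24.7 kN, N_BC = -21.36 kN, N_AB = -56.36 kN.
A_AB = 3237 mm².
σ_AB = N_AB/A_AB = -56360/3237 = -17.41 MPa.

-17.4 MPa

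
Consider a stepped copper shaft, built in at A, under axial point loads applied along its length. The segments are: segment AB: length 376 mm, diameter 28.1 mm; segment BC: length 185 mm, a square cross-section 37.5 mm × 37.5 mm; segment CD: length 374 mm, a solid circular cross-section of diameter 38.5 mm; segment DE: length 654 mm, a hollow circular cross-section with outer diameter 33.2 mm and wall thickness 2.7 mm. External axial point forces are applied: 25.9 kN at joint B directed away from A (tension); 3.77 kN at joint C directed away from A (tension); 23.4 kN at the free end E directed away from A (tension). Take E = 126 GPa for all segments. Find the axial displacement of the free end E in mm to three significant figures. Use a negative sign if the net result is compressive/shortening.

0.813 mm

Internal axial forces (sectioning from the free end, tension +): N_DE = 23.4 kN, N_CD = 23.4 kN, N_BC = 27.17 kN, N_AB = 53.07 kN.
A_AB = 620.2 mm².
A_BC = 1406 mm².
A_CD = 1164 mm².
A_DE = 258.7 mm².
δ_AB = 53070·376/(620.2·126000) = 0.2554 mm
δ_BC = 27170·185/(1406·126000) = 0.02837 mm
δ_CD = 23400·374/(1164·126000) = 0.05966 mm
δ_DE = 23400·654/(258.7·126000) = 0.4695 mm
δ = Σδ_i = 0.8129 mm.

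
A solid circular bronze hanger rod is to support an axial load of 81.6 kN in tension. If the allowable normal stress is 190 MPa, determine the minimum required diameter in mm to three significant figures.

Required area A ≥ P/σ_allow = 81600/190 = 429.5 mm².
For a solid circular section, d ≥ √(4A/π) = 23.38 mm.

23.4 mm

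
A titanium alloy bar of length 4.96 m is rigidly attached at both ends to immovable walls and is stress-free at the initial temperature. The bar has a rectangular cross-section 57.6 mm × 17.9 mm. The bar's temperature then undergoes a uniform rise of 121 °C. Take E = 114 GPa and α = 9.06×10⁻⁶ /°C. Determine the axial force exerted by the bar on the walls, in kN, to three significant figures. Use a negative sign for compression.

Free thermal expansion αLΔT = 9.06e-6 · 4960 · 121 = 5.437 mm.
The walls impose strain ε = −(5.437)/4960 = -1.0963e-03; σ = Eε = 114000 · -1.0963e-03 = -125 MPa.
Wall reaction R = σ·A = -125·1031 = -128900 N = -128.9 kN.

-129 kN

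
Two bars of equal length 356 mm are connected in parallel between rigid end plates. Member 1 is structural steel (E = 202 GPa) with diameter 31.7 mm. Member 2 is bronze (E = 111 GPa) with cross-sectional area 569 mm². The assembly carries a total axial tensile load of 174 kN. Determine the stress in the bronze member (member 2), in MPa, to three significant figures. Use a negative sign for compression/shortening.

A_1 = 789.2 mm².
Equal strain + equilibrium ⇒ each member carries load in proportion to AE: A₁E₁ = 159400000 N, A₂E₂ = 63160000 N, ΣAE = 222600000 N.
σ₂ = P·E₂/ΣAE = 174000·111000/222600000 = 86.77 MPa.

86.8 MPa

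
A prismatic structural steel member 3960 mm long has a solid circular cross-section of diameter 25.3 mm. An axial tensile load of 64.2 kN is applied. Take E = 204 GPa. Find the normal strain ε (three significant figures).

A = 502.7 mm².
σ = N/A = 127.7 MPa; ε = σ/E = 127.7/204000 = 6.260e-04.

6.26e-04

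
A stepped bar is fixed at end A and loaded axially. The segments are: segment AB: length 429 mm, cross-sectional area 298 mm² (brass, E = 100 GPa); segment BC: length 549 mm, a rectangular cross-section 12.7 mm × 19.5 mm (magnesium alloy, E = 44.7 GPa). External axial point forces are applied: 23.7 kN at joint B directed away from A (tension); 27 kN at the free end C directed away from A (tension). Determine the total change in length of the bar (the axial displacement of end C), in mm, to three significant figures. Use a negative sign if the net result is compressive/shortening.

Internal axial forces (sectioning from the free end, tension +): N_BC = 27 kN, N_AB = 50.7 kN.
A_BC = 247.6 mm².
δ_AB = 50700·429/(298·100000) = 0.7299 mm
δ_BC = 27000·549/(247.6·44700) = 1.339 mm
δ = Σδ_i = 2.069 mm.

2.07 mm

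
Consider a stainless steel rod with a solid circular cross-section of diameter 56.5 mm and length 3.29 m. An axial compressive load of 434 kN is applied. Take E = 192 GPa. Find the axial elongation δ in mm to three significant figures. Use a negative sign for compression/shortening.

A = 2507 mm².
δ_mech = NL/(AE) = -434000·3290/(2507·192000) = -2.966 mm.

-2.97 mm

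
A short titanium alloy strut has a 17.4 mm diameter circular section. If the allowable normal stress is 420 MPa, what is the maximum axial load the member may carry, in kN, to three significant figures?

A = 237.8 mm².
P_max = σ_allow · A = 420 · 237.8 = 99870 N = 99.87 kN.

99.9 kN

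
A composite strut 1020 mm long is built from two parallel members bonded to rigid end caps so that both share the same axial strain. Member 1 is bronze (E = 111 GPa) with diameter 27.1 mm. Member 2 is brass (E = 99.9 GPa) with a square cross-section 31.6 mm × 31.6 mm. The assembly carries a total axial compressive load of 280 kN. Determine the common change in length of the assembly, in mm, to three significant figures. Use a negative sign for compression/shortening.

-1.74 mm

A_1 = 576.8 mm².
A_2 = 998.6 mm².
Equal strain + equilibrium ⇒ each member carries load in proportion to AE: A₁E₁ = 64030000 N, A₂E₂ = 99760000 N, ΣAE = 163800000 N.
δ = PL/ΣAE = -280000·1020/163800000 = -1.744 mm.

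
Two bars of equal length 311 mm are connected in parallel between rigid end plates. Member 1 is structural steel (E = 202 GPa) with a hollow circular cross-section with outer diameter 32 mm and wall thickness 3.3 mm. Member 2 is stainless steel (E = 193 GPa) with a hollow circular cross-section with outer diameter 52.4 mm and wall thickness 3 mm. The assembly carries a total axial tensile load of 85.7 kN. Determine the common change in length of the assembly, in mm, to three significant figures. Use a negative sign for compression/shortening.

0.178 mm

A_1 = 297.5 mm².
A_2 = 465.6 mm².
Equal strain + equilibrium ⇒ each member carries load in proportion to AE: A₁E₁ = 60100000 N, A₂E₂ = 89860000 N, ΣAE = 150000000 N.
δ = PL/ΣAE = 85700·311/150000000 = 0.1777 mm.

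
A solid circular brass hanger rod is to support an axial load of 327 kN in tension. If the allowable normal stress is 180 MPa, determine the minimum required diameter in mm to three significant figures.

48.1 mm

Required area A ≥ P/σ_allow = 327000/180 = 1817 mm².
For a solid circular section, d ≥ √(4A/π) = 48.09 mm.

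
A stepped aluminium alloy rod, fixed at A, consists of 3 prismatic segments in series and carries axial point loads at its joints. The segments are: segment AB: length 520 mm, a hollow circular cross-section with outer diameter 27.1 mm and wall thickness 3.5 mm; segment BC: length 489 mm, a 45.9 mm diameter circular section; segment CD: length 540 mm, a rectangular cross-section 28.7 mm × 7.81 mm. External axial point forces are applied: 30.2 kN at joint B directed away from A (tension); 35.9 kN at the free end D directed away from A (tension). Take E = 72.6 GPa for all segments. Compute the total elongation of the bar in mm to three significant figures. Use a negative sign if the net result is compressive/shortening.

Internal axial forces (sectioning from the free end, tension +): N_CD = 35.9 kN, N_BC = 35.9 kN, N_AB = 66.1 kN.
A_AB = 259.5 mm².
A_BC = 1655 mm².
A_CD = 224.1 mm².
δ_AB = 66100·520/(259.5·72600) = 1.824 mm
δ_BC = 35900·489/(1655·72600) = 0.1461 mm
δ_CD = 35900·540/(224.1·72600) = 1.191 mm
δ = Σδ_i = 3.162 mm.

3.16 mm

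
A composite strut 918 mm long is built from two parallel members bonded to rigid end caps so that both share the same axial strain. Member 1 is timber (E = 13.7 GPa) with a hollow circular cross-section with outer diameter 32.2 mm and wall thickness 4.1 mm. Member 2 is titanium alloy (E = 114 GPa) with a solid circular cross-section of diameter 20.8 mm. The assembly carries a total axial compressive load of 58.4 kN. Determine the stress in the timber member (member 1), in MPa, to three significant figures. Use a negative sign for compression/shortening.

-18.3 MPa

A_1 = 361.9 mm².
A_2 = 339.8 mm².
Equal strain + equilibrium ⇒ each member carries load in proportion to AE: A₁E₁ = 4959000 N, A₂E₂ = 38740000 N, ΣAE = 43700000 N.
σ₁ = P·E₁/ΣAE = -58400·13700/43700000 = -18.31 MPa.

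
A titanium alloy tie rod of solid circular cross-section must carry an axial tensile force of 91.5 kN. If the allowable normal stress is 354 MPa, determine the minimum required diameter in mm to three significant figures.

18.1 mm

Required area A ≥ P/σ_allow = 91500/354 = 258.5 mm².
For a solid circular section, d ≥ √(4A/π) = 18.14 mm.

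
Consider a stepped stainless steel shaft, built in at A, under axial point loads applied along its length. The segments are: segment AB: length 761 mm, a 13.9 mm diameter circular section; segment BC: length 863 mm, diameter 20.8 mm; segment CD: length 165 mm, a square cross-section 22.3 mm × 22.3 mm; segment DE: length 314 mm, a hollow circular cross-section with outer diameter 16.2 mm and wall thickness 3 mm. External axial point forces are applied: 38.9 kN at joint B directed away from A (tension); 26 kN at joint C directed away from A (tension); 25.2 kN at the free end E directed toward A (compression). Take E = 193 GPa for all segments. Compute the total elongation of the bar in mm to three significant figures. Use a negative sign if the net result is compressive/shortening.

0.669 mm

Internal axial forces (sectioning from the free end, tension +): N_DE = -25.2 kN, N_CD = -25.2 kN, N_BC = 0.8 kN, N_AB = 39.7 kN.
A_AB = 151.7 mm².
A_BC = 339.8 mm².
A_CD = 497.3 mm².
A_DE = 124.4 mm².
δ_AB = 39700·761/(151.7·193000) = 1.032 mm
δ_BC = 800·863/(339.8·193000) = 0.01053 mm
δ_CD = -25200·165/(497.3·193000) = -0.04332 mm
δ_DE = -25200·314/(124.4·193000) = -0.3296 mm
δ = Σδ_i = 0.6692 mm.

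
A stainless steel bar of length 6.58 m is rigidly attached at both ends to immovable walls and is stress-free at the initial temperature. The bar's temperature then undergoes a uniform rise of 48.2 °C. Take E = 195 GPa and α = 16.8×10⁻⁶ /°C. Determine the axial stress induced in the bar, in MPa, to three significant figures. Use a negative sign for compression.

Free thermal expansion αLΔT = 16.8e-6 · 6580 · 48.2 = 5.328 mm.
The walls impose strain ε = −(5.328)/6580 = -8.0976e-04; σ = Eε = 195000 · -8.0976e-04 = -157.9 MPa.

-158 MPa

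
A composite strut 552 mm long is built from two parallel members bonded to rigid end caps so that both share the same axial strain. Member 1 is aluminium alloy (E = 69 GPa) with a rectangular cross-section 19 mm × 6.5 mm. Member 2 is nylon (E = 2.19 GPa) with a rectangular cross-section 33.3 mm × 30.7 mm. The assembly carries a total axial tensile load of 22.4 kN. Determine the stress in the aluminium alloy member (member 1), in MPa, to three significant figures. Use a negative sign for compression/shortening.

A_1 = 123.5 mm².
A_2 = 1022 mm².
Equal strain + equilibrium ⇒ each member carries load in proportion to AE: A₁E₁ = 8522000 N, A₂E₂ = 2239000 N, ΣAE = 10760000 N.
σ₁ = P·E₁/ΣAE = 22400·69000/10760000 = 143.6 MPa.

144 MPa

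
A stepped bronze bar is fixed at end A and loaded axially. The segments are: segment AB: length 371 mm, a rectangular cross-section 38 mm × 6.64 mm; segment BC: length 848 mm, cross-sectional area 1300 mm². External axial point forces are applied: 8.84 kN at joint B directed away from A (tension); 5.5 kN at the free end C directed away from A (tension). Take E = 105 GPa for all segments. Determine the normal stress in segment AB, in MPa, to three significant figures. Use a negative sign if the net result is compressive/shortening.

56.8 MPa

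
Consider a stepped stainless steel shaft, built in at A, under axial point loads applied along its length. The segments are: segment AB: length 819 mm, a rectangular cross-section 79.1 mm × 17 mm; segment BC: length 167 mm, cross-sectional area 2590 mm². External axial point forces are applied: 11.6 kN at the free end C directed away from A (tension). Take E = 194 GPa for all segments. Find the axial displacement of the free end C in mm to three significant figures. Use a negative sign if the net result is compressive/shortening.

0.0403 mm

Internal axial forces (sectioning from the free end, tension +): N_BC = 11.6 kN, N_AB = 11.6 kN.
A_AB = 1345 mm².
δ_AB = 11600·819/(1345·194000) = 0.03642 mm
δ_BC = 11600·167/(2590·194000) = 0.003855 mm
δ = Σδ_i = 0.04027 mm.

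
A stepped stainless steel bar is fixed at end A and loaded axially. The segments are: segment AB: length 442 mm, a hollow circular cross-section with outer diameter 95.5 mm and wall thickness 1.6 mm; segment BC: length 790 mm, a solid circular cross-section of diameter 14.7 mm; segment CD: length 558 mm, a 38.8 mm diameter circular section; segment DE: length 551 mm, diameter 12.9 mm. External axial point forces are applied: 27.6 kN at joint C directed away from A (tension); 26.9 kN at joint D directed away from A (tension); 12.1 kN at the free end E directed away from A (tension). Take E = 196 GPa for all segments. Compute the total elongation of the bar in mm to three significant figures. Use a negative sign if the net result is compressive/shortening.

2.25 mm

Internal axial forces (sectioning from the free end, tension +): N_DE = 12.1 kN, N_CD = 39 kN, N_BC = 66.6 kN, N_AB = 66.6 kN.
A_AB = 472 mm².
A_BC = 169.7 mm².
A_CD = 1182 mm².
A_DE = 130.7 mm².
δ_AB = 66600·442/(472·196000) = 0.3182 mm
δ_BC = 66600·790/(169.7·196000) = 1.582 mm
δ_CD = 39000·558/(1182·196000) = 0.09391 mm
δ_DE = 12100·551/(130.7·196000) = 0.2603 mm
δ = Σδ_i = 2.254 mm.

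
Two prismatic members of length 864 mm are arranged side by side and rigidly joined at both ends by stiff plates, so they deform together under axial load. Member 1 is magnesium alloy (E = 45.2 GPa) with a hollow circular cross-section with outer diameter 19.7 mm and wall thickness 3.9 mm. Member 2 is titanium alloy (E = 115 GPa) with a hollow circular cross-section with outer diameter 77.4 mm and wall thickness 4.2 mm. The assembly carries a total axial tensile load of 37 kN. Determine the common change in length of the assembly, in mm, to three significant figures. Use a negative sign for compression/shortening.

0.267 mm

A_1 = 193.6 mm².
A_2 = 965.9 mm².
Equal strain + equilibrium ⇒ each member carries load in proportion to AE: A₁E₁ = 8750000 N, A₂E₂ = 111100000 N, ΣAE = 119800000 N.
δ = PL/ΣAE = 37000·864/119800000 = 0.2668 mm.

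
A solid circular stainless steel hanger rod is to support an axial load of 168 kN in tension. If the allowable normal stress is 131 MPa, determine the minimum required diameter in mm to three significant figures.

40.4 mm

Required area A ≥ P/σ_allow = 168000/131 = 1282 mm².
For a solid circular section, d ≥ √(4A/π) = 40.41 mm.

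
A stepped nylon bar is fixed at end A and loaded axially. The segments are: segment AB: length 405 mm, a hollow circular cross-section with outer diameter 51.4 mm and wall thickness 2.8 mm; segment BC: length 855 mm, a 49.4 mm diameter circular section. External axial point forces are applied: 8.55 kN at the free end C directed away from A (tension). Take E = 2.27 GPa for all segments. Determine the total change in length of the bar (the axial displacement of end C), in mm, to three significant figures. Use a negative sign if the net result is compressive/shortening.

Internal axial forces (sectioning from the free end, tension +): N_BC = 8.55 kN, N_AB = 8.55 kN.
A_AB = 427.5 mm².
A_BC = 1917 mm².
δ_AB = 8550·405/(427.5·2270) = 3.568 mm
δ_BC = 8550·855/(1917·2270) = 1.68 mm
δ = Σδ_i = 5.248 mm.

5.25 mm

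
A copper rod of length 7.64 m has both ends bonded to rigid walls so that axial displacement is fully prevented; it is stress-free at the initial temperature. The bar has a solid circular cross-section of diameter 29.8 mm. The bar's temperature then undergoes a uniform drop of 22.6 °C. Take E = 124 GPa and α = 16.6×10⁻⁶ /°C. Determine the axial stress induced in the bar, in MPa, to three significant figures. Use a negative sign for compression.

46.5 MPa

Free thermal expansion αLΔT = 16.6e-6 · 7640 · -22.6 = -2.866 mm.
The walls impose strain ε = −(-2.866)/7640 = 3.7516e-04; σ = Eε = 124000 · 3.7516e-04 = 46.52 MPa.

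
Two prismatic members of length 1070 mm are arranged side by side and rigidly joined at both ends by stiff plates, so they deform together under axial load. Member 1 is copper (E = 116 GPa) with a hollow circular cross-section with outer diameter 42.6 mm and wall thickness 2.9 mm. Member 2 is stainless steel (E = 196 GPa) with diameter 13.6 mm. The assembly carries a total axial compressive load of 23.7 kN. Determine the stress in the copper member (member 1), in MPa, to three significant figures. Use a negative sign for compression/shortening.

-39.0 MPa

A_1 = 361.7 mm².
A_2 = 145.3 mm².
Equal strain + equilibrium ⇒ each member carries load in proportion to AE: A₁E₁ = 41960000 N, A₂E₂ = 28470000 N, ΣAE = 70430000 N.
σ₁ = P·E₁/ΣAE = -23700·116000/70430000 = -39.04 MPa.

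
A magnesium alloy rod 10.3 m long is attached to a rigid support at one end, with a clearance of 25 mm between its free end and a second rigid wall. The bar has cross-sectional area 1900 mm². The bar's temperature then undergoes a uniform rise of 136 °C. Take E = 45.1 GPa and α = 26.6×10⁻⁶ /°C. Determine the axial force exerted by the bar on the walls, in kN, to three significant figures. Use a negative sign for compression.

Free thermal expansion αLΔT = 26.6e-6 · 10300 · 136 = 37.26 mm.
The walls engage after the gap closes; constrained expansion = 37.26 − 25 = 12.26 mm.
The walls impose strain ε = −(12.26)/10300 = -1.1904e-03; σ = Eε = 45100 · -1.1904e-03 = -53.69 MPa.
Wall reaction R = σ·A = -53.69·1900 = -102000 N = -102 kN.

-102 kN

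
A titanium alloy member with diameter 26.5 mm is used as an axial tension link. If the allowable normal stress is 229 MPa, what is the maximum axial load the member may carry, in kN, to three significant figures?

A = 551.5 mm².
P_max = σ_allow · A = 229 · 551.5 = 126300 N = 126.3 kN.

126 kN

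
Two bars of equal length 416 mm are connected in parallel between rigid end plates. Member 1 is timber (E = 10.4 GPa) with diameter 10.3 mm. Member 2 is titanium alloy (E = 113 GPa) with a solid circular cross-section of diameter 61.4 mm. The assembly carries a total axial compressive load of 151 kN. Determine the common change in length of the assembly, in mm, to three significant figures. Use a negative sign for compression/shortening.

A_1 = 83.32 mm².
A_2 = 2961 mm².
Equal strain + equilibrium ⇒ each member carries load in proportion to AE: A₁E₁ = 866600 N, A₂E₂ = 334600000 N, ΣAE = 335500000 N.
δ = PL/ΣAE = -151000·416/335500000 = -0.1873 mm.

-0.187 mm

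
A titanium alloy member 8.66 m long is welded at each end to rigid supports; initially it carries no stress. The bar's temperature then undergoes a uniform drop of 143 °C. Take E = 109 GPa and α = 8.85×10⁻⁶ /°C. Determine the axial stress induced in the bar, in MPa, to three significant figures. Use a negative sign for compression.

138 MPa

Free thermal expansion αLΔT = 8.85e-6 · 8660 · -143 = -10.96 mm.
The walls impose strain ε = −(-10.96)/8660 = 1.2656e-03; σ = Eε = 109000 · 1.2656e-03 = 137.9 MPa.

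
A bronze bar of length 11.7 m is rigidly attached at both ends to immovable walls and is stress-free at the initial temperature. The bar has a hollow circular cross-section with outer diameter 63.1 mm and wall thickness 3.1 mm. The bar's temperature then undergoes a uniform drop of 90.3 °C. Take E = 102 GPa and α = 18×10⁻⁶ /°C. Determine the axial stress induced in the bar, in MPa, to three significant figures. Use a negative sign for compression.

166 MPa

Free thermal expansion αLΔT = 18e-6 · 11700 · -90.3 = -19.02 mm.
The walls impose strain ε = −(-19.02)/11700 = 1.6254e-03; σ = Eε = 102000 · 1.6254e-03 = 165.8 MPa.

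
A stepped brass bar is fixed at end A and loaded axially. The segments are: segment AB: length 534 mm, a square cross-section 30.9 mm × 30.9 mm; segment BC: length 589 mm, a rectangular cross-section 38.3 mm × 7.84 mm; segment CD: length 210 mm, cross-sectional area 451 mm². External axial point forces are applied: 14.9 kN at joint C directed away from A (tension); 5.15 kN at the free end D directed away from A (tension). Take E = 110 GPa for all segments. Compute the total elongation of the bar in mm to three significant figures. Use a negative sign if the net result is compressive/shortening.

0.481 mm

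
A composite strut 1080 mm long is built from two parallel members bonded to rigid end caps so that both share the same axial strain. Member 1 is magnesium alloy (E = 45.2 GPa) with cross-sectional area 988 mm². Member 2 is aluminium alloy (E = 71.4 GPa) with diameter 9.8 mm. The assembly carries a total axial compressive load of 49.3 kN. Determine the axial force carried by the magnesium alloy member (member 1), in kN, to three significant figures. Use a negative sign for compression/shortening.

A_2 = 75.43 mm².
Equal strain + equilibrium ⇒ each member carries load in proportion to AE: A₁E₁ = 44660000 N, A₂E₂ = 5386000 N, ΣAE = 50040000 N.
F₁ = P·A₁E₁/ΣAE = -49300·44660000/50040000 = -43990 N.

-44.0 kN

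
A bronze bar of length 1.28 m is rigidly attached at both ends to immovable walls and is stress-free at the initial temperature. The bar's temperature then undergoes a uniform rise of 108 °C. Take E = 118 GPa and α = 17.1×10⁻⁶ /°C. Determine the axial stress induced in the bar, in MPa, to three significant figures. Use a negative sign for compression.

-218 MPa

Free thermal expansion αLΔT = 17.1e-6 · 1280 · 108 = 2.364 mm.
The walls impose strain ε = −(2.364)/1280 = -1.8468e-03; σ = Eε = 118000 · -1.8468e-03 = -217.9 MPa.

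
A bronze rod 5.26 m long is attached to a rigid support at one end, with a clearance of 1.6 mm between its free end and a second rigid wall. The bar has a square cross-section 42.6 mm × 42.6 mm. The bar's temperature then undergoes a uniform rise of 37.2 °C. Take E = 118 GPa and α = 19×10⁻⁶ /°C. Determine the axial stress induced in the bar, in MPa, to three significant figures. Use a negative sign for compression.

-47.5 MPa

Free thermal expansion αLΔT = 19e-6 · 5260 · 37.2 = 3.718 mm.
The walls engage after the gap closes; constrained expansion = 3.718 − 1.6 = 2.118 mm.
The walls impose strain ε = −(2.118)/5260 = -4.0262e-04; σ = Eε = 118000 · -4.0262e-04 = -47.51 MPa.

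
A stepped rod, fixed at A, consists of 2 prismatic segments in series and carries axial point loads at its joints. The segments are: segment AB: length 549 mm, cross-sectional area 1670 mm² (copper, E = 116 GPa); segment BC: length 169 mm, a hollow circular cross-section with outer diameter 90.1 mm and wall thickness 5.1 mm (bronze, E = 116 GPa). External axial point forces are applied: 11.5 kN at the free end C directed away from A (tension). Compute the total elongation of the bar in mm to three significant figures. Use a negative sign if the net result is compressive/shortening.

Internal axial forces (sectioning from the free end, tension +): N_BC = 11.5 kN, N_AB = 11.5 kN.
A_BC = 1362 mm².
δ_AB = 11500·549/(1670·116000) = 0.03259 mm
δ_BC = 11500·169/(1362·116000) = 0.0123 mm
δ = Σδ_i = 0.04489 mm.

0.0449 mm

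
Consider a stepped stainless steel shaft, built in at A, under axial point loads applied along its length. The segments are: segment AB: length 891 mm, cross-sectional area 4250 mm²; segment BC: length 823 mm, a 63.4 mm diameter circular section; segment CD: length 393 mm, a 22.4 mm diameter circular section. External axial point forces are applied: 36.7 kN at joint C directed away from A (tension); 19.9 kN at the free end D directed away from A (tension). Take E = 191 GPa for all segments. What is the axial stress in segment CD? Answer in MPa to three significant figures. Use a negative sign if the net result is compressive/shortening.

50.5 MPa

Internal axial forces (sectioning from the free end, tension +): N_CD = 19.9 kN, N_BC = 56.6 kN, N_AB = 56.6 kN.
A_CD = 394.1 mm².
σ_CD = N_CD/A_CD = 19900/394.1 = 50.5 MPa.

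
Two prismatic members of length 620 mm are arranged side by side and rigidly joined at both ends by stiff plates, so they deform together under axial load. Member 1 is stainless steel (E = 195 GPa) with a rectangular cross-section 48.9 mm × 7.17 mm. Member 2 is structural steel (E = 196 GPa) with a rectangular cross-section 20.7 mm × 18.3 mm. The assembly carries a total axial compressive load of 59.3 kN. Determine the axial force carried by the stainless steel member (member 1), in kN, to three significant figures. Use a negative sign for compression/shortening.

-28.4 kN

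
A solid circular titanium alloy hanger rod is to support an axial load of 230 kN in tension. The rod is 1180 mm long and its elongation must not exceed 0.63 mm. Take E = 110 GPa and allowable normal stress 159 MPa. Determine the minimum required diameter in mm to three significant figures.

70.6 mm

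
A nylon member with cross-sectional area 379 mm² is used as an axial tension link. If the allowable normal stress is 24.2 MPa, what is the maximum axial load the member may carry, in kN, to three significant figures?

9.17 kN

P_max = σ_allow · A = 24.2 · 379 = 9172 N = 9.172 kN.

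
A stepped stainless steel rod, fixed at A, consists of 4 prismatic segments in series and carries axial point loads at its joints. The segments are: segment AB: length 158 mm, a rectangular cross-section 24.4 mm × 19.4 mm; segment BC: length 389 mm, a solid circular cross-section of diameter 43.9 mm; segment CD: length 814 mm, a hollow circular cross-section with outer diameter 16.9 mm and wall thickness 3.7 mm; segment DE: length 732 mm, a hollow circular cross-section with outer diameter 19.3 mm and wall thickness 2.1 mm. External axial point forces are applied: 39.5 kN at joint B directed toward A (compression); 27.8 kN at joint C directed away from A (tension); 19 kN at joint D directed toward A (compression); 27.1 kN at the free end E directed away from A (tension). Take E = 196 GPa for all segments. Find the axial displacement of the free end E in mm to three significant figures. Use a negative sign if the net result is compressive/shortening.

Internal axial forces (sectioning from the free end, tension +): N_DE = 27.1 kN, N_CD = 8.1 kN, N_BC = 35.9 kN, N_AB = -3.6 kN.
A_AB = 473.4 mm².
A_BC = 1514 mm².
A_CD = 153.4 mm².
A_DE = 113.5 mm².
δ_AB = -3600·158/(473.4·196000) = -0.006131 mm
δ_BC = 35900·389/(1514·196000) = 0.04707 mm
δ_CD = 8100·814/(153.4·196000) = 0.2192 mm
δ_DE = 27100·732/(113.5·196000) = 0.8919 mm
δ = Σδ_i = 1.152 mm.

1.15 mm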